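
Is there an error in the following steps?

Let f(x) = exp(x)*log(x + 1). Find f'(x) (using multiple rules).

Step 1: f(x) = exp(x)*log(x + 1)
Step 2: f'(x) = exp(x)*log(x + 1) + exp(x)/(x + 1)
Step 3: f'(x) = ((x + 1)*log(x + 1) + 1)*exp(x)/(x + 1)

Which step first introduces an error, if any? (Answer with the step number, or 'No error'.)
No error

All steps in this derivation are correct.
The final answer f'(x) = ((x + 1)*log(x + 1) + 1)*exp(x)/(x + 1) is valid.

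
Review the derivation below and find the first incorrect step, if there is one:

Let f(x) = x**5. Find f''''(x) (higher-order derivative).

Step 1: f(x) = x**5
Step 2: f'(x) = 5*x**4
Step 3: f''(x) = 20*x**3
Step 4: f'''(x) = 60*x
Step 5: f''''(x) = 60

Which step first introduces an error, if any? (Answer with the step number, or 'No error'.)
Step 4

Step 4 is incorrect due to a wrong exponent.
The step shows: 60*x
The correct value should be: 60*x**2

Explanation: The exponent 2 on x was incorrectly written as 1: the term 60*x**2 was incorrectly written as 60*x
The later steps are derived from this incorrect expression, so the error originates in Step 4.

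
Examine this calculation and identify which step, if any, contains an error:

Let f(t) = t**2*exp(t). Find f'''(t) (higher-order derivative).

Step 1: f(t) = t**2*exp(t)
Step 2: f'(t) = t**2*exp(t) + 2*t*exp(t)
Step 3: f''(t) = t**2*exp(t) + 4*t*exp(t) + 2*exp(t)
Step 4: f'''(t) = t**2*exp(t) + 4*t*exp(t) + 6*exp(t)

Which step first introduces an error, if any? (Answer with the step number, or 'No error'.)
Step 4

Step 4 is incorrect due to a wrong coefficient.
The step shows: t**2*exp(t) + 4*t*exp(t) + 6*exp(t)
The correct value should be: t**2*exp(t) + 6*t*exp(t) + 6*exp(t)

Explanation: The coefficient 6 was incorrectly written as 4: the term 6*t*exp(t) was incorrectly written as 4*t*exp(t)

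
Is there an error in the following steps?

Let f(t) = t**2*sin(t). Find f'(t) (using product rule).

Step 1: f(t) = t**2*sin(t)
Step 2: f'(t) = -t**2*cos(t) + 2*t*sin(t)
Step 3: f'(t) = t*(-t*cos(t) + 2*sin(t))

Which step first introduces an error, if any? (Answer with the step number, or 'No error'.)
Step 2

Step 2 is incorrect due to a sign flip.
The step shows: -t**2*cos(t) + 2*t*sin(t)
The correct value should be: t**2*cos(t) + 2*t*sin(t)

Explanation: The sign of one term was flipped: the term t**2*cos(t) was incorrectly written as -t**2*cos(t)
The later steps are derived from this incorrect expression, so the error originates in Step 2.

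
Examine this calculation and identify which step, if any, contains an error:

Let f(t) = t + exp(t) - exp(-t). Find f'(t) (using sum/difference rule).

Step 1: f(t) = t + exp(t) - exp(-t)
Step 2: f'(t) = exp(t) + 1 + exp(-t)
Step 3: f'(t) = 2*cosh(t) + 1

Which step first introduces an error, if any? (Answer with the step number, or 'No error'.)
No error

All steps in this derivation are correct.
The final answer f'(t) = 2*cosh(t) + 1 is valid.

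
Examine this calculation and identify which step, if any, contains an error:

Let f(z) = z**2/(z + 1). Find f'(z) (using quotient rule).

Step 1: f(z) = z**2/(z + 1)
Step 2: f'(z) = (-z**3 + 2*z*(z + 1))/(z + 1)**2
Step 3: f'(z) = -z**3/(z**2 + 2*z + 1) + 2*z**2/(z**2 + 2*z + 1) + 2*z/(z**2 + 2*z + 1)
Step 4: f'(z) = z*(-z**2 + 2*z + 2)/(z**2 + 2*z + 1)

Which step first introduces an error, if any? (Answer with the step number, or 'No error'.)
Step 2

Step 2 is incorrect due to a wrong exponent.
The step shows: (-z**3 + 2*z*(z + 1))/(z + 1)**2
The correct value should be: (-z**2 + 2*z*(z + 1))/(z + 1)**2

Explanation: The exponent 2 on z was incorrectly written as 3: the term (-z**2 + 2*z*(z + 1))/(z + 1)**2 was incorrectly written as (-z**3 + 2*z*(z + 1))/(z + 1)**2
The later steps are derived from this incorrect expression, so the error originates in Step 2.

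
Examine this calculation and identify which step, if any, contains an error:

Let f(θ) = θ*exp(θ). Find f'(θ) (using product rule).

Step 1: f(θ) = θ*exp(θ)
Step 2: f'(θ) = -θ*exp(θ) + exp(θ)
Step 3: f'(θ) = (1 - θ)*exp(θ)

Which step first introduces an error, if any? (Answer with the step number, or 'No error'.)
Step 2

Step 2 is incorrect due to a sign flip.
The step shows: -θ*exp(θ) + exp(θ)
The correct value should be: θ*exp(θ) + exp(θ)

Explanation: The sign of one term was flipped: the term θ*exp(θ) was incorrectly written as -θ*exp(θ)
The later steps are derived from this incorrect expression, so the error originates in Step 2.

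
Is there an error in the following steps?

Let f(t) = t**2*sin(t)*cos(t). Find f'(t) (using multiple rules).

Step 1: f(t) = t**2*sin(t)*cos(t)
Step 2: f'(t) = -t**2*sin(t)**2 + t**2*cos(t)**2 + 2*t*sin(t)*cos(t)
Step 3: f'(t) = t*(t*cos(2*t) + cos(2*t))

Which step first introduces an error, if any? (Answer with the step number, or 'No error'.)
Step 3

Step 3 is incorrect due to a wrong trig function.
The step shows: t*(t*cos(2*t) + cos(2*t))
The correct value should be: t*(t*cos(2*t) + sin(2*t))

Explanation: sin(2*t) was incorrectly written as cos(2*t): the term t*(t*cos(2*t) + sin(2*t)) was incorrectly written as t*(t*cos(2*t) + cos(2*t))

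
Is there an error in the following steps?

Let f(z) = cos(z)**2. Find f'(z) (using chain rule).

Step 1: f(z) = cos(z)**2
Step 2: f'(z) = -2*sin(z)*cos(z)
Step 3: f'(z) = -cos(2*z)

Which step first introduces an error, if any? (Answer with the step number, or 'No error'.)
Step 3

Step 3 is incorrect due to a wrong trig function.
The step shows: -cos(2*z)
The correct value should be: -sin(2*z)

Explanation: sin(2*z) was incorrectly written as cos(2*z): the term -sin(2*z) was incorrectly written as -cos(2*z)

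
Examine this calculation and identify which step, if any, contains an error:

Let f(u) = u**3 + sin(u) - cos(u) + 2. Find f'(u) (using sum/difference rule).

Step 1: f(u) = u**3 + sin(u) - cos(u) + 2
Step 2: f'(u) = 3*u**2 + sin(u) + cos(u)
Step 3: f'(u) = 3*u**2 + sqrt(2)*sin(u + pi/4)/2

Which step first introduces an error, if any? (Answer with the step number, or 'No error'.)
Step 3

Step 3 is incorrect due to a wrong exponent.
The step shows: 3*u**2 + sqrt(2)*sin(u + pi/4)/2
The correct value should be: 3*u**2 + sqrt(2)*sin(u + pi/4)

Explanation: The exponent 1/2 on 2 was incorrectly written as -1/2: the term sqrt(2)*sin(u + pi/4) was incorrectly written as sqrt(2)*sin(u + pi/4)/2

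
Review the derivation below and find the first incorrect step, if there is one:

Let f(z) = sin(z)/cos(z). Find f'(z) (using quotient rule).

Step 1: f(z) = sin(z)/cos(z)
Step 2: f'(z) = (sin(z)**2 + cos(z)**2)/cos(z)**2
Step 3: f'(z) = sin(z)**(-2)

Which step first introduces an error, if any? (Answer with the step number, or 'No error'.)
Step 3

Step 3 is incorrect due to a wrong trig function.
The step shows: sin(z)**(-2)
The correct value should be: cos(z)**(-2)

Explanation: cos(z) was incorrectly written as sin(z): the term cos(z)**(-2) was incorrectly written as sin(z)**(-2)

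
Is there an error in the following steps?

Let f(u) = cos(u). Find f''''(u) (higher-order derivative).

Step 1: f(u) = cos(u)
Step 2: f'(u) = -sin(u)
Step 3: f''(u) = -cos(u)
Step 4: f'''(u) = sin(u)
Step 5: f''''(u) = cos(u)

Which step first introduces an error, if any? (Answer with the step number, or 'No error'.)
No error

All steps in this derivation are correct.
The final answer f''''(u) = cos(u) is valid.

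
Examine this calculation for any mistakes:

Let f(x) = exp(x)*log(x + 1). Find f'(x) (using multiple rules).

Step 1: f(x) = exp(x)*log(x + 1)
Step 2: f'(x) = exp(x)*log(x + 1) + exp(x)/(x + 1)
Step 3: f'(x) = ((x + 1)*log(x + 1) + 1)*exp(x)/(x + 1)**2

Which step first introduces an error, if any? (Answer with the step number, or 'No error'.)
Step 3

Step 3 is incorrect due to a wrong exponent.
The step shows: ((x + 1)*log(x + 1) + 1)*exp(x)/(x + 1)**2
The correct value should be: ((x + 1)*log(x + 1) + 1)*exp(x)/(x + 1)

Explanation: The exponent -1 on x + 1 was incorrectly written as -2: the term ((x + 1)*log(x + 1) + 1)*exp(x)/(x + 1) was incorrectly written as ((x + 1)*log(x + 1) + 1)*exp(x)/(x + 1)**2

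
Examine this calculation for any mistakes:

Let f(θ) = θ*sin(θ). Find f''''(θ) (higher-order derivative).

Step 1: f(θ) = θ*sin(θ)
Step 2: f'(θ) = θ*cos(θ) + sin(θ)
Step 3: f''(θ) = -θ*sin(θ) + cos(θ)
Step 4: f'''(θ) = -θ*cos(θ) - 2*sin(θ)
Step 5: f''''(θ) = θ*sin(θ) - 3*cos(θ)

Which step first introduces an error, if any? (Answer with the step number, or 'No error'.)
Step 3

Step 3 is incorrect due to a wrong coefficient.
The step shows: -θ*sin(θ) + cos(θ)
The correct value should be: -θ*sin(θ) + 2*cos(θ)

Explanation: The coefficient 2 was incorrectly written as 1: the term 2*cos(θ) was incorrectly written as cos(θ)
The later steps are derived from this incorrect expression, so the error originates in Step 3.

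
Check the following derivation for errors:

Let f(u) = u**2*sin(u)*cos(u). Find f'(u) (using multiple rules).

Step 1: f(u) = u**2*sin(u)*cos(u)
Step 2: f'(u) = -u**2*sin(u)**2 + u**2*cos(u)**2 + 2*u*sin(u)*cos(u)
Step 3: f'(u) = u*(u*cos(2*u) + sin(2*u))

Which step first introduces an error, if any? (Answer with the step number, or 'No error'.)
No error

All steps in this derivation are correct.
The final answer f'(u) = u*(u*cos(2*u) + sin(2*u)) is valid.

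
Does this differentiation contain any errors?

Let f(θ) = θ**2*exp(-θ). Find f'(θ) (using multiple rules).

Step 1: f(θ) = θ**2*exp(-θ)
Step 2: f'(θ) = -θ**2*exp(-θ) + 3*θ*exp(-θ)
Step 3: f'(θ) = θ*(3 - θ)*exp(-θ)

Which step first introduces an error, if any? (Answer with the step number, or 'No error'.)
Step 2

Step 2 is incorrect due to a wrong coefficient.
The step shows: -θ**2*exp(-θ) + 3*θ*exp(-θ)
The correct value should be: -θ**2*exp(-θ) + 2*θ*exp(-θ)

Explanation: The coefficient 2 was incorrectly written as 3: the term 2*θ*exp(-θ) was incorrectly written as 3*θ*exp(-θ)
The later steps are derived from this incorrect expression, so the error originates in Step 2.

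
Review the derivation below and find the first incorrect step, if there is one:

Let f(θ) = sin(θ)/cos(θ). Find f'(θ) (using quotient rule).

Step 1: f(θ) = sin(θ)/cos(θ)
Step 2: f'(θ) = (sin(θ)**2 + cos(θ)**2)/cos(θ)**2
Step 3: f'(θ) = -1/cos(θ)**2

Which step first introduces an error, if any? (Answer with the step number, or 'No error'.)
Step 3

Step 3 is incorrect due to a sign flip.
The step shows: -1/cos(θ)**2
The correct value should be: cos(θ)**(-2)

Explanation: The sign of the whole expression was flipped: the term cos(θ)**(-2) was incorrectly written as -1/cos(θ)**2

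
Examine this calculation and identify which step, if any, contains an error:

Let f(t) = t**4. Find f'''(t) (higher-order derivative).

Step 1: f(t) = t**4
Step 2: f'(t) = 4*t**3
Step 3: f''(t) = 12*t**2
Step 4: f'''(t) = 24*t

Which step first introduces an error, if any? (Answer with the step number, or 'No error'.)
No error

All steps in this derivation are correct.
The final answer f'''(t) = 24*t is valid.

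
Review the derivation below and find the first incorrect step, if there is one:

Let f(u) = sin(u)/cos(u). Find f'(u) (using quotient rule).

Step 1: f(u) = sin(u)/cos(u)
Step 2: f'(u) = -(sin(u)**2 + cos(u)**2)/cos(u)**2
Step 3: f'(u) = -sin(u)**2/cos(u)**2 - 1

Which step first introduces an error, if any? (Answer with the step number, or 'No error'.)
Step 2

Step 2 is incorrect due to a sign flip.
The step shows: -(sin(u)**2 + cos(u)**2)/cos(u)**2
The correct value should be: (sin(u)**2 + cos(u)**2)/cos(u)**2

Explanation: The sign of the whole expression was flipped: the term (sin(u)**2 + cos(u)**2)/cos(u)**2 was incorrectly written as -(sin(u)**2 + cos(u)**2)/cos(u)**2
The later steps are derived from this incorrect expression, so the error originates in Step 2.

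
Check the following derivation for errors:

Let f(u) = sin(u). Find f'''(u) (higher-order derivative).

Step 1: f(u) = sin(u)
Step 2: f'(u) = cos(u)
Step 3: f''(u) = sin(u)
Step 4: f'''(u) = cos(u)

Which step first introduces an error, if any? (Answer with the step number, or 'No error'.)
Step 3

Step 3 is incorrect due to a sign flip.
The step shows: sin(u)
The correct value should be: -sin(u)

Explanation: The sign of the whole expression was flipped: the term -sin(u) was incorrectly written as sin(u)
The later steps are derived from this incorrect expression, so the error originates in Step 3.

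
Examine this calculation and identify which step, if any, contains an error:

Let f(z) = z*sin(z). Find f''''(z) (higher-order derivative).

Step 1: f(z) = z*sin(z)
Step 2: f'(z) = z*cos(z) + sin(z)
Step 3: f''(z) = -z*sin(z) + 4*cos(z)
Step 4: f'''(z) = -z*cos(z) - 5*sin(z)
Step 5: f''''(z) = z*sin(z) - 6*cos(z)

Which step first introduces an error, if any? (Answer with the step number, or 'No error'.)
Step 3

Step 3 is incorrect due to a wrong coefficient.
The step shows: -z*sin(z) + 4*cos(z)
The correct value should be: -z*sin(z) + 2*cos(z)

Explanation: The coefficient 2 was incorrectly written as 4: the term 2*cos(z) was incorrectly written as 4*cos(z)
The later steps are derived from this incorrect expression, so the error originates in Step 3.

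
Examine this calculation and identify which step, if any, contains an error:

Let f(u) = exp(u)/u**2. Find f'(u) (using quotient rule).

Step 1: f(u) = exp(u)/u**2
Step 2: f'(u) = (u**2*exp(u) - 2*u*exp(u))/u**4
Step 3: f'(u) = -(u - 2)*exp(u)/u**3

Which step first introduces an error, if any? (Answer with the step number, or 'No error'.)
Step 3

Step 3 is incorrect due to a sign flip.
The step shows: -(u - 2)*exp(u)/u**3
The correct value should be: (u - 2)*exp(u)/u**3

Explanation: The sign of the whole expression was flipped: the term (u - 2)*exp(u)/u**3 was incorrectly written as -(u - 2)*exp(u)/u**3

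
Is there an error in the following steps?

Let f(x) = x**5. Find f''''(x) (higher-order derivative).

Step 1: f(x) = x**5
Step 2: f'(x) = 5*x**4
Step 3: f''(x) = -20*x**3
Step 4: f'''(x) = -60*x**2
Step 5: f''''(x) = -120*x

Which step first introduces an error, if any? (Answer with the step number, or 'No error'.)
Step 3

Step 3 is incorrect due to a sign flip.
The step shows: -20*x**3
The correct value should be: 20*x**3

Explanation: The sign of the whole expression was flipped: the term 20*x**3 was incorrectly written as -20*x**3
The later steps are derived from this incorrect expression, so the error originates in Step 3.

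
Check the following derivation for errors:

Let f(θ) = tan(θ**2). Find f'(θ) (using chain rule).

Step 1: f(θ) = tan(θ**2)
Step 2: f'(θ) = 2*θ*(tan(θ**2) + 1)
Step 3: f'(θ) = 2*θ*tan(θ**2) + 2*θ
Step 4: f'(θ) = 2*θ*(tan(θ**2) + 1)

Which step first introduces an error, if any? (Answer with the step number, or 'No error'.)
Step 2

Step 2 is incorrect due to a wrong exponent.
The step shows: 2*θ*(tan(θ**2) + 1)
The correct value should be: 2*θ*(tan(θ**2)**2 + 1)

Explanation: The exponent 2 on tan(θ**2) was incorrectly written as 1: the term 2*θ*(tan(θ**2)**2 + 1) was incorrectly written as 2*θ*(tan(θ**2) + 1)
The later steps are derived from this incorrect expression, so the error originates in Step 2.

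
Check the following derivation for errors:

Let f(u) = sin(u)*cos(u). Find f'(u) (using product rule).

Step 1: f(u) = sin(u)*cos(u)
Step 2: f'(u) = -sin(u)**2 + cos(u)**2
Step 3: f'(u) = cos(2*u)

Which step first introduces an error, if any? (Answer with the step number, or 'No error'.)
No error

All steps in this derivation are correct.
The final answer f'(u) = cos(2*u) is valid.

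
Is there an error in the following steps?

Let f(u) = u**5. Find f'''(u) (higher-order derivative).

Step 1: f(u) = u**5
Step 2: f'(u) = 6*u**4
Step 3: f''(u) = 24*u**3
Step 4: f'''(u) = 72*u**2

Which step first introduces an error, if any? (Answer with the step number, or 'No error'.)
Step 2

Step 2 is incorrect due to a wrong coefficient.
The step shows: 6*u**4
The correct value should be: 5*u**4

Explanation: The coefficient 5 was incorrectly written as 6: the term 5*u**4 was incorrectly written as 6*u**4
The later steps are derived from this incorrect expression, so the error originates in Step 2.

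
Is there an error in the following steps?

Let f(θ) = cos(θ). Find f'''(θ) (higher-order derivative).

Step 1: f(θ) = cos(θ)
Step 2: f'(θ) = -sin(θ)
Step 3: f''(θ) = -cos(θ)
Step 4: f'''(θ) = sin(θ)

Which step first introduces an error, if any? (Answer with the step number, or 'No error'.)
No error

All steps in this derivation are correct.
The final answer f'''(θ) = sin(θ) is valid.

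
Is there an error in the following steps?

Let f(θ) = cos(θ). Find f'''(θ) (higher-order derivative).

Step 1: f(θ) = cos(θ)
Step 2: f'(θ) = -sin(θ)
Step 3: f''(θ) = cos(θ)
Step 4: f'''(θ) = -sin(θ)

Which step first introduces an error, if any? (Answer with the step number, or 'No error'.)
Step 3

Step 3 is incorrect due to a sign flip.
The step shows: cos(θ)
The correct value should be: -cos(θ)

Explanation: The sign of the whole expression was flipped: the term -cos(θ) was incorrectly written as cos(θ)
The later steps are derived from this incorrect expression, so the error originates in Step 3.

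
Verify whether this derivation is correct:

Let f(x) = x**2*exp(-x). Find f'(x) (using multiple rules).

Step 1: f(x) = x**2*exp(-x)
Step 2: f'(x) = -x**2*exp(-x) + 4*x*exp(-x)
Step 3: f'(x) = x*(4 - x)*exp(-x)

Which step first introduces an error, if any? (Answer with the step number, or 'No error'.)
Step 2

Step 2 is incorrect due to a wrong coefficient.
The step shows: -x**2*exp(-x) + 4*x*exp(-x)
The correct value should be: -x**2*exp(-x) + 2*x*exp(-x)

Explanation: The coefficient 2 was incorrectly written as 4: the term 2*x*exp(-x) was incorrectly written as 4*x*exp(-x)
The later steps are derived from this incorrect expression, so the error originates in Step 2.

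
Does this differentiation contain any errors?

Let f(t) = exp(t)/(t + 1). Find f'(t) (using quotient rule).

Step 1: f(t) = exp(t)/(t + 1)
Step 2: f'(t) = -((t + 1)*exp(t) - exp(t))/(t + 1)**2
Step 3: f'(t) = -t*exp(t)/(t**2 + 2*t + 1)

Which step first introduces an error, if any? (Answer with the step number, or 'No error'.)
Step 2

Step 2 is incorrect due to a sign flip.
The step shows: -((t + 1)*exp(t) - exp(t))/(t + 1)**2
The correct value should be: ((t + 1)*exp(t) - exp(t))/(t + 1)**2

Explanation: The sign of the whole expression was flipped: the term ((t + 1)*exp(t) - exp(t))/(t + 1)**2 was incorrectly written as -((t + 1)*exp(t) - exp(t))/(t + 1)**2
The later steps are derived from this incorrect expression, so the error originates in Step 2.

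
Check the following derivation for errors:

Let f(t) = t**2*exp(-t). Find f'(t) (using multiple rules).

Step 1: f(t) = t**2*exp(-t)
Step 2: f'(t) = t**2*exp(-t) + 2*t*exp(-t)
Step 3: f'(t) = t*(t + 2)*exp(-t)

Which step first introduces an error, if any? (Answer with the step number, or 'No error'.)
Step 2

Step 2 is incorrect due to a sign flip.
The step shows: t**2*exp(-t) + 2*t*exp(-t)
The correct value should be: -t**2*exp(-t) + 2*t*exp(-t)

Explanation: The sign of one term was flipped: the term -t**2*exp(-t) was incorrectly written as t**2*exp(-t)
The later steps are derived from this incorrect expression, so the error originates in Step 2.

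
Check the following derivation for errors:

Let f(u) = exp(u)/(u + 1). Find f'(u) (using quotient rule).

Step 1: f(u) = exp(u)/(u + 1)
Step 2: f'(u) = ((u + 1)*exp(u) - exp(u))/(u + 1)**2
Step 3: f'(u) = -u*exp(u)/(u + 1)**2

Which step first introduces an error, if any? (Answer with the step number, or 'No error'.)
Step 3

Step 3 is incorrect due to a sign flip.
The step shows: -u*exp(u)/(u + 1)**2
The correct value should be: u*exp(u)/(u + 1)**2

Explanation: The sign of the whole expression was flipped: the term u*exp(u)/(u + 1)**2 was incorrectly written as -u*exp(u)/(u + 1)**2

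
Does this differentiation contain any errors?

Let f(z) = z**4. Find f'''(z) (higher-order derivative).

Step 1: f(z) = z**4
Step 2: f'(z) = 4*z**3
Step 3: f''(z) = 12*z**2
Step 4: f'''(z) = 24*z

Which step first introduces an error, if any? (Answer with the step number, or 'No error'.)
No error

All steps in this derivation are correct.
The final answer f'''(z) = 24*z is valid.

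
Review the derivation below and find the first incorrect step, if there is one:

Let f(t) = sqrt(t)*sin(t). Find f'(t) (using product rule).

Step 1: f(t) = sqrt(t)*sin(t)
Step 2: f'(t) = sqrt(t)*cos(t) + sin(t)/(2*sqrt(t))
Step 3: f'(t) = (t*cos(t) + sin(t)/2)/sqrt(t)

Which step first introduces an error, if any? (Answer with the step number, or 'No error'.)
No error

All steps in this derivation are correct.
The final answer f'(t) = (t*cos(t) + sin(t)/2)/sqrt(t) is valid.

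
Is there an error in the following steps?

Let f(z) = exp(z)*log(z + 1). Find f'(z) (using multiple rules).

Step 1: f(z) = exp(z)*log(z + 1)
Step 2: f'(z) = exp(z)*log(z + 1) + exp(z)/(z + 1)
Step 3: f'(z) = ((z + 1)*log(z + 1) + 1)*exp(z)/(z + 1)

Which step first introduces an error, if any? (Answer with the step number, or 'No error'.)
No error

All steps in this derivation are correct.
The final answer f'(z) = ((z + 1)*log(z + 1) + 1)*exp(z)/(z + 1) is valid.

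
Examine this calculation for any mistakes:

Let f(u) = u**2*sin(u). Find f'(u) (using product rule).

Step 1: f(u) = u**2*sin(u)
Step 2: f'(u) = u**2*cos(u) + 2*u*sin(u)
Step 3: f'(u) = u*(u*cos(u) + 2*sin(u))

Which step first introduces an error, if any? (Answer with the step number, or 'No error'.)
No error

All steps in this derivation are correct.
The final answer f'(u) = u*(u*cos(u) + 2*sin(u)) is valid.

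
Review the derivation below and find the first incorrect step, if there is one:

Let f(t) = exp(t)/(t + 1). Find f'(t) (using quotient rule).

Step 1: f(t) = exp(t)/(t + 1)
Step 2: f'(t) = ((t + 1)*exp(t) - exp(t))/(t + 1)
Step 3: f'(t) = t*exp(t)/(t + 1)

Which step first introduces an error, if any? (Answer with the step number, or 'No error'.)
Step 2

Step 2 is incorrect due to a wrong exponent.
The step shows: ((t + 1)*exp(t) - exp(t))/(t + 1)
The correct value should be: ((t + 1)*exp(t) - exp(t))/(t + 1)**2

Explanation: The exponent -2 on t + 1 was incorrectly written as -1: the term ((t + 1)*exp(t) - exp(t))/(t + 1)**2 was incorrectly written as ((t + 1)*exp(t) - exp(t))/(t + 1)
The later steps are derived from this incorrect expression, so the error originates in Step 2.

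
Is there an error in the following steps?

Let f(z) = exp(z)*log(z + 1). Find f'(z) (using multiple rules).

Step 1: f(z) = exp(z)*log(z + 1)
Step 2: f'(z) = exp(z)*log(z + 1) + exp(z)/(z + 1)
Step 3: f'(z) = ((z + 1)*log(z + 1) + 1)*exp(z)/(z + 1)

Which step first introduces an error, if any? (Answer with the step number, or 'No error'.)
No error

All steps in this derivation are correct.
The final answer f'(z) = ((z + 1)*log(z + 1) + 1)*exp(z)/(z + 1) is valid.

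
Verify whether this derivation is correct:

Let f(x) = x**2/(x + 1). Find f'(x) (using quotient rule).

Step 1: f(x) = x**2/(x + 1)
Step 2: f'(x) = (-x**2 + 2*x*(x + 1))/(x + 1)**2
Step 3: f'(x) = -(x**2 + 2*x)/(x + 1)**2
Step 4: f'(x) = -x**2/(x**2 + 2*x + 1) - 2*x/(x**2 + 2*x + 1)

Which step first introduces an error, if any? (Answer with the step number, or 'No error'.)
Step 3

Step 3 is incorrect due to a sign flip.
The step shows: -(x**2 + 2*x)/(x + 1)**2
The correct value should be: (x**2 + 2*x)/(x + 1)**2

Explanation: The sign of the whole expression was flipped: the term (x**2 + 2*x)/(x + 1)**2 was incorrectly written as -(x**2 + 2*x)/(x + 1)**2
The later steps are derived from this incorrect expression, so the error originates in Step 3.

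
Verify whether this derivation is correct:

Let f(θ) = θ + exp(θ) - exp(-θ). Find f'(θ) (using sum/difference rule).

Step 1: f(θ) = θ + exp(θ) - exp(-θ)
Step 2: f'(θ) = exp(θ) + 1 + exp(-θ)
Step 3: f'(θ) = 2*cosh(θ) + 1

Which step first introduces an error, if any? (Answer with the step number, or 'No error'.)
No error

All steps in this derivation are correct.
The final answer f'(θ) = 2*cosh(θ) + 1 is valid.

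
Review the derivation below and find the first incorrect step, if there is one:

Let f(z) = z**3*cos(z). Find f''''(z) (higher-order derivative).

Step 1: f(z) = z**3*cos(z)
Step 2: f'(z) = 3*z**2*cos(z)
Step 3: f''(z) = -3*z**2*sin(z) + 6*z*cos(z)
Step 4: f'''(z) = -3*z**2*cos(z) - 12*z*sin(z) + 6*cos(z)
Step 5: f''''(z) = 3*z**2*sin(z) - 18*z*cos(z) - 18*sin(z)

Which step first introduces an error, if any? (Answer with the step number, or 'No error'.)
Step 2

Step 2 is incorrect due to a dropped term.
The step shows: 3*z**2*cos(z)
The correct value should be: -z**3*sin(z) + 3*z**2*cos(z)

Explanation: A term was dropped: the term -z**3*sin(z) was incorrectly omitted
The later steps are derived from this incorrect expression, so the error originates in Step 2.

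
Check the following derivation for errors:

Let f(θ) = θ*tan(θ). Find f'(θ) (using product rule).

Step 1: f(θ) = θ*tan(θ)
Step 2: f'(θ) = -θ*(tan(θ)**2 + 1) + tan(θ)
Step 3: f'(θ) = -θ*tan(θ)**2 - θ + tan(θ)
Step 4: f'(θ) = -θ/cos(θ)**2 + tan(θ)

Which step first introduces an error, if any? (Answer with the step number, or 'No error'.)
Step 2

Step 2 is incorrect due to a sign flip.
The step shows: -θ*(tan(θ)**2 + 1) + tan(θ)
The correct value should be: θ*(tan(θ)**2 + 1) + tan(θ)

Explanation: The sign of one term was flipped: the term θ*(tan(θ)**2 + 1) was incorrectly written as -θ*(tan(θ)**2 + 1)
The later steps are derived from this incorrect expression, so the error originates in Step 2.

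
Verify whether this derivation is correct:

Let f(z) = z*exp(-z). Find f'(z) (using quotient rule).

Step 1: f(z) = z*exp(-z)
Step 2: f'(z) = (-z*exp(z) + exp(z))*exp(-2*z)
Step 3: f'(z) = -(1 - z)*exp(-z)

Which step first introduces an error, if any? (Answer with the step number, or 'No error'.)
Step 3

Step 3 is incorrect due to a sign flip.
The step shows: -(1 - z)*exp(-z)
The correct value should be: (1 - z)*exp(-z)

Explanation: The sign of the whole expression was flipped: the term (1 - z)*exp(-z) was incorrectly written as -(1 - z)*exp(-z)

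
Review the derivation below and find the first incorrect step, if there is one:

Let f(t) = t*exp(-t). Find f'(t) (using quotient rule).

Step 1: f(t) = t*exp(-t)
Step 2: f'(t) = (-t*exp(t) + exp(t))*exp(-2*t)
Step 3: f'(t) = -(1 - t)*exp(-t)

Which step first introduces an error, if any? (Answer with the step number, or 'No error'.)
Step 3

Step 3 is incorrect due to a sign flip.
The step shows: -(1 - t)*exp(-t)
The correct value should be: (1 - t)*exp(-t)

Explanation: The sign of the whole expression was flipped: the term (1 - t)*exp(-t) was incorrectly written as -(1 - t)*exp(-t)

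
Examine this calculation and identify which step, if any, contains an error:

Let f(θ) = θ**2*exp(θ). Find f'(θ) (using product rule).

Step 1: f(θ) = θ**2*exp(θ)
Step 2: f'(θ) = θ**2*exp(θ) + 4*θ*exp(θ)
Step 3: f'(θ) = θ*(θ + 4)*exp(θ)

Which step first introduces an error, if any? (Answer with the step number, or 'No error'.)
Step 2

Step 2 is incorrect due to a wrong coefficient.
The step shows: θ**2*exp(θ) + 4*θ*exp(θ)
The correct value should be: θ**2*exp(θ) + 2*θ*exp(θ)

Explanation: The coefficient 2 was incorrectly written as 4: the term 2*θ*exp(θ) was incorrectly written as 4*θ*exp(θ)
The later steps are derived from this incorrect expression, so the error originates in Step 2.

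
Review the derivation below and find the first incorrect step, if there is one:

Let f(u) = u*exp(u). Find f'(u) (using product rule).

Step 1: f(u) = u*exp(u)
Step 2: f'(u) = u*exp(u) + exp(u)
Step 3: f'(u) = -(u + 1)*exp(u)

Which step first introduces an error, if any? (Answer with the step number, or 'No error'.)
Step 3

Step 3 is incorrect due to a sign flip.
The step shows: -(u + 1)*exp(u)
The correct value should be: (u + 1)*exp(u)

Explanation: The sign of the whole expression was flipped: the term (u + 1)*exp(u) was incorrectly written as -(u + 1)*exp(u)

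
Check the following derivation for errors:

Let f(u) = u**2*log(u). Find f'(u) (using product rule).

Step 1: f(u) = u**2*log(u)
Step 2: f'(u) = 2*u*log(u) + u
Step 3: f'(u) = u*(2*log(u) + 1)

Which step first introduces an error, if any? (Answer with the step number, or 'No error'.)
No error

All steps in this derivation are correct.
The final answer f'(u) = u*(2*log(u) + 1) is valid.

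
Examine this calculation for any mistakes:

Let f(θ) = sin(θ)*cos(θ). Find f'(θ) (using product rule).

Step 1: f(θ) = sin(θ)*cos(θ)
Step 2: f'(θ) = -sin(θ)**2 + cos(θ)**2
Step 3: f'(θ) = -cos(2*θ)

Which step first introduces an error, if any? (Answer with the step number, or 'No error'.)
Step 3

Step 3 is incorrect due to a sign flip.
The step shows: -cos(2*θ)
The correct value should be: cos(2*θ)

Explanation: The sign of the whole expression was flipped: the term cos(2*θ) was incorrectly written as -cos(2*θ)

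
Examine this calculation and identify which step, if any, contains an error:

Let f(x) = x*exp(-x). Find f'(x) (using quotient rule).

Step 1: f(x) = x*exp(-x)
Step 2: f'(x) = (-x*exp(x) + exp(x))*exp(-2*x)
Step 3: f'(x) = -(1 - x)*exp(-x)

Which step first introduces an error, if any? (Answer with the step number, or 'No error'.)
Step 3

Step 3 is incorrect due to a sign flip.
The step shows: -(1 - x)*exp(-x)
The correct value should be: (1 - x)*exp(-x)

Explanation: The sign of the whole expression was flipped: the term (1 - x)*exp(-x) was incorrectly written as -(1 - x)*exp(-x)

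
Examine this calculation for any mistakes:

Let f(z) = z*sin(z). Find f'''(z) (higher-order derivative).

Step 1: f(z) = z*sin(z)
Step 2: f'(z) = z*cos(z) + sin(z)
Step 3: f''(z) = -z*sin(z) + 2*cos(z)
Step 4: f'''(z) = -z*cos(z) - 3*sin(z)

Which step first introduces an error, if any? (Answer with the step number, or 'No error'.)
No error

All steps in this derivation are correct.
The final answer f'''(z) = -z*cos(z) - 3*sin(z) is valid.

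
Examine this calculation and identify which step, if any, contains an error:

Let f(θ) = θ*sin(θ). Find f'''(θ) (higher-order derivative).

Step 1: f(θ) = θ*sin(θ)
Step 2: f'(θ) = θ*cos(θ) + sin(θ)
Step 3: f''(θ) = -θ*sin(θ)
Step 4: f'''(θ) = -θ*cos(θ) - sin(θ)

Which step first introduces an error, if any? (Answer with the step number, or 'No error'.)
Step 3

Step 3 is incorrect due to a dropped term.
The step shows: -θ*sin(θ)
The correct value should be: -θ*sin(θ) + 2*cos(θ)

Explanation: A term was dropped: the term 2*cos(θ) was incorrectly omitted
The later steps are derived from this incorrect expression, so the error originates in Step 3.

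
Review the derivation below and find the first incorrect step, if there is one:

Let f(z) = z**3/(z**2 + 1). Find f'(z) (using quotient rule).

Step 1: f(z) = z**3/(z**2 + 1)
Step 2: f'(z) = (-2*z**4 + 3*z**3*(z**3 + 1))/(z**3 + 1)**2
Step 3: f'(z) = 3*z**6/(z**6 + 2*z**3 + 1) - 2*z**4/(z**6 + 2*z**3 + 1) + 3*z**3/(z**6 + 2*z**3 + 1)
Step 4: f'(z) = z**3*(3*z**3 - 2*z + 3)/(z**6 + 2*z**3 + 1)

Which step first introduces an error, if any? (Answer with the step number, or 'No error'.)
Step 2

Step 2 is incorrect due to a wrong exponent.
The step shows: (-2*z**4 + 3*z**3*(z**3 + 1))/(z**3 + 1)**2
The correct value should be: (-2*z**4 + 3*z**2*(z**2 + 1))/(z**2 + 1)**2

Explanation: The exponent 2 on z was incorrectly written as 3: the term (-2*z**4 + 3*z**2*(z**2 + 1))/(z**2 + 1)**2 was incorrectly written as (-2*z**4 + 3*z**3*(z**3 + 1))/(z**3 + 1)**2
The later steps are derived from this incorrect expression, so the error originates in Step 2.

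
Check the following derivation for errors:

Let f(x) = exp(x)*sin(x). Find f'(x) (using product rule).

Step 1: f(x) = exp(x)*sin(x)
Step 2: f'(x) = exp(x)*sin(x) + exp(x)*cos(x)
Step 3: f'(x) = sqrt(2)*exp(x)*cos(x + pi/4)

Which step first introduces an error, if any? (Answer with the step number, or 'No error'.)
Step 3

Step 3 is incorrect due to a wrong trig function.
The step shows: sqrt(2)*exp(x)*cos(x + pi/4)
The correct value should be: sqrt(2)*exp(x)*sin(x + pi/4)

Explanation: sin(x + pi/4) was incorrectly written as cos(x + pi/4): the term sqrt(2)*exp(x)*sin(x + pi/4) was incorrectly written as sqrt(2)*exp(x)*cos(x + pi/4)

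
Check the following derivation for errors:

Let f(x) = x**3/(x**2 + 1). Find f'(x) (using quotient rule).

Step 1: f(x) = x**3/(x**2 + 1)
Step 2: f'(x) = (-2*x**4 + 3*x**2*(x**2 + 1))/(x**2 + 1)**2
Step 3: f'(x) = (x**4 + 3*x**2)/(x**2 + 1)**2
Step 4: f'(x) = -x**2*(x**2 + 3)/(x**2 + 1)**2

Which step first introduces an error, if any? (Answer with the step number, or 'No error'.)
Step 4

Step 4 is incorrect due to a sign flip.
The step shows: -x**2*(x**2 + 3)/(x**2 + 1)**2
The correct value should be: x**2*(x**2 + 3)/(x**2 + 1)**2

Explanation: The sign of the whole expression was flipped: the term x**2*(x**2 + 3)/(x**2 + 1)**2 was incorrectly written as -x**2*(x**2 + 3)/(x**2 + 1)**2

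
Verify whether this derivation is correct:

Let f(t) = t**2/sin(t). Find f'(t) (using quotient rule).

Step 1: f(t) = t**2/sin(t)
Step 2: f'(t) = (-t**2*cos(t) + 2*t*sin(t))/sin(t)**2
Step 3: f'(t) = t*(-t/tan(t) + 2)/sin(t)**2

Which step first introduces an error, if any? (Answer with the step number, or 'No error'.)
Step 3

Step 3 is incorrect due to a wrong exponent.
The step shows: t*(-t/tan(t) + 2)/sin(t)**2
The correct value should be: t*(-t/tan(t) + 2)/sin(t)

Explanation: The exponent -1 on sin(t) was incorrectly written as -2: the term t*(-t/tan(t) + 2)/sin(t) was incorrectly written as t*(-t/tan(t) + 2)/sin(t)**2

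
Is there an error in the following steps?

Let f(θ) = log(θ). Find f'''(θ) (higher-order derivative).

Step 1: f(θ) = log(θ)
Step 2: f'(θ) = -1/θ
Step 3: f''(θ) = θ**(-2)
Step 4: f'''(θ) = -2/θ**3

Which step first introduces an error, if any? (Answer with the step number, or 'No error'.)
Step 2

Step 2 is incorrect due to a sign flip.
The step shows: -1/θ
The correct value should be: 1/θ

Explanation: The sign of the whole expression was flipped: the term 1/θ was incorrectly written as -1/θ
The later steps are derived from this incorrect expression, so the error originates in Step 2.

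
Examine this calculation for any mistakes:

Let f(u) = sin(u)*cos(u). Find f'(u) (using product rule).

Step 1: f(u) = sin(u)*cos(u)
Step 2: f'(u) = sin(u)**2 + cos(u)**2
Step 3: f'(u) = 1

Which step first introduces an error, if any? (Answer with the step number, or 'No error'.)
Step 2

Step 2 is incorrect due to a sign flip.
The step shows: sin(u)**2 + cos(u)**2
The correct value should be: -sin(u)**2 + cos(u)**2

Explanation: The sign of one term was flipped: the term -sin(u)**2 was incorrectly written as sin(u)**2
The later steps are derived from this incorrect expression, so the error originates in Step 2.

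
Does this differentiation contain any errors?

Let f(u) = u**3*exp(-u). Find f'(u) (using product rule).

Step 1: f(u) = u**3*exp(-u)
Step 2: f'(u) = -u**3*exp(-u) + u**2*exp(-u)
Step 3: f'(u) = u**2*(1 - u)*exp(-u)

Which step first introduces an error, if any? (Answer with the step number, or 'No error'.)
Step 2

Step 2 is incorrect due to a wrong coefficient.
The step shows: -u**3*exp(-u) + u**2*exp(-u)
The correct value should be: -u**3*exp(-u) + 3*u**2*exp(-u)

Explanation: The coefficient 3 was incorrectly written as 1: the term 3*u**2*exp(-u) was incorrectly written as u**2*exp(-u)
The later steps are derived from this incorrect expression, so the error originates in Step 2.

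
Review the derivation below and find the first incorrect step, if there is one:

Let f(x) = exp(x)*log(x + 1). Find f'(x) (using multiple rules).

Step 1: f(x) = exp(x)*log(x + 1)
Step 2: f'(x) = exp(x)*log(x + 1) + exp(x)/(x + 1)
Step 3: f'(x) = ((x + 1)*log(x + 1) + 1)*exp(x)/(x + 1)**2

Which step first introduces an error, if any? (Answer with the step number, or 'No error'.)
Step 3

Step 3 is incorrect due to a wrong exponent.
The step shows: ((x + 1)*log(x + 1) + 1)*exp(x)/(x + 1)**2
The correct value should be: ((x + 1)*log(x + 1) + 1)*exp(x)/(x + 1)

Explanation: The exponent -1 on x + 1 was incorrectly written as -2: the term ((x + 1)*log(x + 1) + 1)*exp(x)/(x + 1) was incorrectly written as ((x + 1)*log(x + 1) + 1)*exp(x)/(x + 1)**2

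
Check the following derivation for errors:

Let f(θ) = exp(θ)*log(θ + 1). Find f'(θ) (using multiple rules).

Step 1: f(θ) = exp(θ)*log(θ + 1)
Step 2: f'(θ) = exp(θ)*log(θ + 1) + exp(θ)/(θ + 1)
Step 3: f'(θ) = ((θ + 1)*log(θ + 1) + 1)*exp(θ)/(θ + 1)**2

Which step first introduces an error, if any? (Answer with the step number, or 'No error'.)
Step 3

Step 3 is incorrect due to a wrong exponent.
The step shows: ((θ + 1)*log(θ + 1) + 1)*exp(θ)/(θ + 1)**2
The correct value should be: ((θ + 1)*log(θ + 1) + 1)*exp(θ)/(θ + 1)

Explanation: The exponent -1 on θ + 1 was incorrectly written as -2: the term ((θ + 1)*log(θ + 1) + 1)*exp(θ)/(θ + 1) was incorrectly written as ((θ + 1)*log(θ + 1) + 1)*exp(θ)/(θ + 1)**2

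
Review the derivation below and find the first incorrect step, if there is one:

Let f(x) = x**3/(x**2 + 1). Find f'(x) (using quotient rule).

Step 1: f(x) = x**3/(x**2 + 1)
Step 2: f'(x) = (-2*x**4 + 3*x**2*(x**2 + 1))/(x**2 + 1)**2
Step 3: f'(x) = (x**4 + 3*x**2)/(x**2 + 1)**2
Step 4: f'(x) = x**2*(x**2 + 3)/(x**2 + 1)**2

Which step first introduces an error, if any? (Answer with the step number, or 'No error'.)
No error

All steps in this derivation are correct.
The final answer f'(x) = x**2*(x**2 + 3)/(x**2 + 1)**2 is valid.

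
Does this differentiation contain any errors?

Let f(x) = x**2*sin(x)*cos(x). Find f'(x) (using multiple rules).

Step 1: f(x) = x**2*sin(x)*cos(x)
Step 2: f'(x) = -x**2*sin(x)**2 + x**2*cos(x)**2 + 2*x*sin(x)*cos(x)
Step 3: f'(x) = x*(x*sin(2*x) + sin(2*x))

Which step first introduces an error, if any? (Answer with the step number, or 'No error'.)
Step 3

Step 3 is incorrect due to a wrong trig function.
The step shows: x*(x*sin(2*x) + sin(2*x))
The correct value should be: x*(x*cos(2*x) + sin(2*x))

Explanation: cos(2*x) was incorrectly written as sin(2*x): the term x*(x*cos(2*x) + sin(2*x)) was incorrectly written as x*(x*sin(2*x) + sin(2*x))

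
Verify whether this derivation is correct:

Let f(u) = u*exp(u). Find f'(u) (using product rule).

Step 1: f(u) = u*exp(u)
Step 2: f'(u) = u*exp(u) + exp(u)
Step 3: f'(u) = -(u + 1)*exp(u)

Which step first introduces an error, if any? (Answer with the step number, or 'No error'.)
Step 3

Step 3 is incorrect due to a sign flip.
The step shows: -(u + 1)*exp(u)
The correct value should be: (u + 1)*exp(u)

Explanation: The sign of the whole expression was flipped: the term (u + 1)*exp(u) was incorrectly written as -(u + 1)*exp(u)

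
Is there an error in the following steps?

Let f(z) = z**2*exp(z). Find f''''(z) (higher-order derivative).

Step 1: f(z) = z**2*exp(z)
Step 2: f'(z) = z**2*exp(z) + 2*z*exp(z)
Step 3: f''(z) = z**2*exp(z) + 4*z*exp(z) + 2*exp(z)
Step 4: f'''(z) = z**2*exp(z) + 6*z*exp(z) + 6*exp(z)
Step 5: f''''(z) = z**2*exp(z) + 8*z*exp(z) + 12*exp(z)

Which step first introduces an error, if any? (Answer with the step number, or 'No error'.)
No error

All steps in this derivation are correct.
The final answer f''''(z) = z**2*exp(z) + 8*z*exp(z) + 12*exp(z) is valid.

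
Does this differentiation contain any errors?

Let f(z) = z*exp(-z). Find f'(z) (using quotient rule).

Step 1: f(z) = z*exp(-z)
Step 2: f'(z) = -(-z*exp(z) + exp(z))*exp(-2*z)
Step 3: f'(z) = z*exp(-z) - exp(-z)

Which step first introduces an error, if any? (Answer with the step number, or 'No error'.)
Step 2

Step 2 is incorrect due to a sign flip.
The step shows: -(-z*exp(z) + exp(z))*exp(-2*z)
The correct value should be: (-z*exp(z) + exp(z))*exp(-2*z)

Explanation: The sign of the whole expression was flipped: the term (-z*exp(z) + exp(z))*exp(-2*z) was incorrectly written as -(-z*exp(z) + exp(z))*exp(-2*z)
The later steps are derived from this incorrect expression, so the error originates in Step 2.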